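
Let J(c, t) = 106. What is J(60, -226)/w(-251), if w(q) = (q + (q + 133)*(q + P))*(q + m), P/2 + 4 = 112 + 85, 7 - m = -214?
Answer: 53/242715 ≈ 0.00021836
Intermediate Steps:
m = 221 (m = 7 - 1*(-214) = 7 + 214 = 221)
P = 386 (P = -8 + 2*(112 + 85) = -8 + 2*197 = -8 + 394 = 386)
w(q) = (221 + q)*(q + (133 + q)*(386 + q)) (w(q) = (q + (q + 133)*(q + 386))*(q + 221) = (q + (133 + q)*(386 + q))*(221 + q) = (221 + q)*(q + (133 + q)*(386 + q)))
J(60, -226)/w(-251) = 106/(11345698 + (-251)³ + 741*(-251)² + 166258*(-251)) = 106/(11345698 - 15813251 + 741*63001 - 41730758) = 106/(11345698 - 15813251 + 46683741 - 41730758) = 106/485430 = 106*(1/485430) = 53/242715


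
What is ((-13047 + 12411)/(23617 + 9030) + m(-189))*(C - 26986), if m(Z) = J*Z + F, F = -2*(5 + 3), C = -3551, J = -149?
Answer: -28058897379123/32647 ≈ -8.5946e+8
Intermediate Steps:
F = -16 (F = -2*8 = -16)
m(Z) = -16 - 149*Z (m(Z) = -149*Z - 16 = -16 - 149*Z)
((-13047 + 12411)/(23617 + 9030) + m(-189))*(C - 26986) = ((-13047 + 12411)/(23617 + 9030) + (-16 - 149*(-189)))*(-3551 - 26986) = (-636/32647 + (-16 + 28161))*(-30537) = (-636*1/32647 + 28145)*(-30537) = (-636/32647 + 28145)*(-30537) = (918849179/32647)*(-30537) = -28058897379123/32647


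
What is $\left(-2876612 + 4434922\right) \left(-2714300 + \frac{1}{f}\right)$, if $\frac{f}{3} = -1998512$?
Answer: $- \frac{12679721762101523155}{2997768} \approx -4.2297 \cdot 10^{12}$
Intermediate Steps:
$f = -5995536$ ($f = 3 \left(-1998512\right) = -5995536$)
$\left(-2876612 + 4434922\right) \left(-2714300 + \frac{1}{f}\right) = \left(-2876612 + 4434922\right) \left(-2714300 + \frac{1}{-5995536}\right) = 1558310 \left(-2714300 - \frac{1}{5995536}\right) = 1558310 \left(- \frac{16273683364801}{5995536}\right) = - \frac{12679721762101523155}{2997768}$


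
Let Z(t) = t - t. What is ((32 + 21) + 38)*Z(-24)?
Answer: 0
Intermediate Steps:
Z(t) = 0
((32 + 21) + 38)*Z(-24) = ((32 + 21) + 38)*0 = (53 + 38)*0 = 91*0 = 0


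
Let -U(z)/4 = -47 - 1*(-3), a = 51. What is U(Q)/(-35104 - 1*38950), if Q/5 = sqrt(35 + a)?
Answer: -88/37027 ≈ -0.0023766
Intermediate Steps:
Q = 5*sqrt(86) (Q = 5*sqrt(35 + 51) = 5*sqrt(86) ≈ 46.368)
U(z) = 176 (U(z) = -4*(-47 - 1*(-3)) = -4*(-47 + 3) = -4*(-44) = 176)
U(Q)/(-35104 - 1*38950) = 176/(-35104 - 1*38950) = 176/(-35104 - 38950) = 176/(-74054) = 176*(-1/74054) = -88/37027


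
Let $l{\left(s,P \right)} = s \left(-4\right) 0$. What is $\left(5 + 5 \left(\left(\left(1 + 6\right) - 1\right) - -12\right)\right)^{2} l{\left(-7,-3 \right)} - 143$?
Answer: $-143$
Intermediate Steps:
$l{\left(s,P \right)} = 0$ ($l{\left(s,P \right)} = - 4 s 0 = 0$)
$\left(5 + 5 \left(\left(\left(1 + 6\right) - 1\right) - -12\right)\right)^{2} l{\left(-7,-3 \right)} - 143 = \left(5 + 5 \left(\left(\left(1 + 6\right) - 1\right) - -12\right)\right)^{2} \cdot 0 - 143 = \left(5 + 5 \left(\left(7 - 1\right) + 12\right)\right)^{2} \cdot 0 - 143 = \left(5 + 5 \left(6 + 12\right)\right)^{2} \cdot 0 - 143 = \left(5 + 5 \cdot 18\right)^{2} \cdot 0 - 143 = \left(5 + 90\right)^{2} \cdot 0 - 143 = 95^{2} \cdot 0 - 143 = 9025 \cdot 0 - 143 = 0 - 143 = -143$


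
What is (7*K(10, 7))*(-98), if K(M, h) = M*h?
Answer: -48020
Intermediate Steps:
(7*K(10, 7))*(-98) = (7*(10*7))*(-98) = (7*70)*(-98) = 490*(-98) = -48020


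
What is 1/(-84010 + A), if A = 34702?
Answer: -1/49308 ≈ -2.0281e-5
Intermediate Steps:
1/(-84010 + A) = 1/(-84010 + 34702) = 1/(-49308) = -1/49308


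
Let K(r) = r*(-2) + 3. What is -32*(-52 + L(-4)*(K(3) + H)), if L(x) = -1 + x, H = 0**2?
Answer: 1184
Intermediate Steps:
H = 0
K(r) = 3 - 2*r (K(r) = -2*r + 3 = 3 - 2*r)
-32*(-52 + L(-4)*(K(3) + H)) = -32*(-52 + (-1 - 4)*((3 - 2*3) + 0)) = -32*(-52 - 5*((3 - 6) + 0)) = -32*(-52 - 5*(-3 + 0)) = -32*(-52 - 5*(-3)) = -32*(-52 + 15) = -32*(-37) = 1184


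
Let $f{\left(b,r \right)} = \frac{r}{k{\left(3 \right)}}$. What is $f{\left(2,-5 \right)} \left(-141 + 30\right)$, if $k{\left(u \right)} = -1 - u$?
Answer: $- \frac{555}{4} \approx -138.75$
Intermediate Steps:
$f{\left(b,r \right)} = - \frac{r}{4}$ ($f{\left(b,r \right)} = \frac{r}{-1 - 3} = \frac{r}{-4} = r \left(- \frac{1}{4}\right) = - \frac{r}{4}$)
$f{\left(2,-5 \right)} \left(-141 + 30\right) = \left(- \frac{1}{4}\right) \left(-5\right) \left(-141 + 30\right) = \frac{5}{4} \left(-111\right) = - \frac{555}{4}$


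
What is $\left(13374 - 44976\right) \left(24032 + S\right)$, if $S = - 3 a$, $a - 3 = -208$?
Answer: $-778894494$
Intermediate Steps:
$a = -205$ ($a = 3 - 208 = -205$)
$S = 615$ ($S = \left(-3\right) \left(-205\right) = 615$)
$\left(13374 - 44976\right) \left(24032 + S\right) = \left(13374 - 44976\right) \left(24032 + 615\right) = \left(-31602\right) 24647 = -778894494$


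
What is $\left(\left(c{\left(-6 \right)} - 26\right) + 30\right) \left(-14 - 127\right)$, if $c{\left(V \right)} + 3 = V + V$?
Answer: $1551$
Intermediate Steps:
$c{\left(V \right)} = -3 + 2 V$ ($c{\left(V \right)} = -3 + \left(V + V\right) = -3 + 2 V$)
$\left(\left(c{\left(-6 \right)} - 26\right) + 30\right) \left(-14 - 127\right) = \left(\left(\left(-3 + 2 \left(-6\right)\right) - 26\right) + 30\right) \left(-14 - 127\right) = \left(\left(\left(-3 - 12\right) - 26\right) + 30\right) \left(-141\right) = \left(\left(-15 - 26\right) + 30\right) \left(-141\right) = \left(-41 + 30\right) \left(-141\right) = \left(-11\right) \left(-141\right) = 1551$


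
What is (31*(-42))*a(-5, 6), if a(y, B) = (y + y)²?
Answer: -130200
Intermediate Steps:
a(y, B) = 4*y² (a(y, B) = (2*y)² = 4*y²)
(31*(-42))*a(-5, 6) = (31*(-42))*(4*(-5)²) = -5208*25 = -1302*100 = -130200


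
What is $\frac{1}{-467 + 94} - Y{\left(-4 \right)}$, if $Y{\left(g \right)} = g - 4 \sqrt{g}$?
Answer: $\frac{1491}{373} + 8 i \approx 3.9973 + 8.0 i$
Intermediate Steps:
$\frac{1}{-467 + 94} - Y{\left(-4 \right)} = \frac{1}{-467 + 94} - \left(-4 - 4 \sqrt{-4}\right) = \frac{1}{-373} - \left(-4 - 4 \cdot 2 i\right) = - \frac{1}{373} - \left(-4 - 8 i\right) = - \frac{1}{373} + \left(4 + 8 i\right) = \frac{1491}{373} + 8 i$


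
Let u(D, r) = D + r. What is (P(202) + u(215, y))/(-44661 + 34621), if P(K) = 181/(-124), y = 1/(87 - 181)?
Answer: -1244451/58513120 ≈ -0.021268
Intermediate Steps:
y = -1/94 (y = 1/(-94) = -1/94 ≈ -0.010638)
P(K) = -181/124 (P(K) = 181*(-1/124) = -181/124)
(P(202) + u(215, y))/(-44661 + 34621) = (-181/124 + (215 - 1/94))/(-44661 + 34621) = (-181/124 + 20209/94)/(-10040) = (1244451/5828)*(-1/10040) = -1244451/58513120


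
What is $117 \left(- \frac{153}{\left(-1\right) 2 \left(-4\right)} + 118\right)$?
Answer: $\frac{92547}{8} \approx 11568.0$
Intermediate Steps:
$117 \left(- \frac{153}{\left(-1\right) 2 \left(-4\right)} + 118\right) = 117 \left(- \frac{153}{\left(-2\right) \left(-4\right)} + 118\right) = 117 \left(- \frac{153}{8} + 118\right) = 117 \cdot \frac{791}{8} = \frac{92547}{8}$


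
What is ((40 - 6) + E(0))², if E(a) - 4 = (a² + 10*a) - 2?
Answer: 1296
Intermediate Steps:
E(a) = 2 + a² + 10*a (E(a) = 4 + ((a² + 10*a) - 2) = 4 + (-2 + a² + 10*a) = 2 + a² + 10*a)
((40 - 6) + E(0))² = ((40 - 6) + (2 + 0² + 10*0))² = (34 + (2 + 0 + 0))² = (34 + 2)² = 36² = 1296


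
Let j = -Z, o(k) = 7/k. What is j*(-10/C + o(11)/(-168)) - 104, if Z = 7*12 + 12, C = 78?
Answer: -13060/143 ≈ -91.329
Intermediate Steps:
Z = 96 (Z = 84 + 12 = 96)
j = -96 (j = -1*96 = -96)
j*(-10/C + o(11)/(-168)) - 104 = -96*(-10/78 + (7/11)/(-168)) - 104 = -96*(-10*1/78 + (7*(1/11))*(-1/168)) - 104 = -96*(-5/39 + (7/11)*(-1/168)) - 104 = -96*(-5/39 - 1/264) - 104 = -96*(-151/1144) - 104 = 1812/143 - 104 = -13060/143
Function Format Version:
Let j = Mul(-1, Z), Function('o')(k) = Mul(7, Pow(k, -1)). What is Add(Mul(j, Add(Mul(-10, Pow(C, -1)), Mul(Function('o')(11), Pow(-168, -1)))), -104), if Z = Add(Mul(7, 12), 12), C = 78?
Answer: Rational(-13060, 143) ≈ -91.329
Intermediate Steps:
Z = 96 (Z = Add(84, 12) = 96)
j = -96 (j = Mul(-1, 96) = -96)
Add(Mul(j, Add(Mul(-10, Pow(C, -1)), Mul(Function('o')(11), Pow(-168, -1)))), -104) = Add(Mul(-96, Add(Mul(-10, Pow(78, -1)), Mul(Mul(7, Pow(11, -1)), Pow(-168, -1)))), -104) = Add(Mul(-96, Add(Mul(-10, Rational(1, 78)), Mul(Mul(7, Rational(1, 11)), Rational(-1, 168)))), -104) = Add(Mul(-96, Add(Rational(-5, 39), Mul(Rational(7, 11), Rational(-1, 168)))), -104) = Add(Mul(-96, Add(Rational(-5, 39), Rational(-1, 264))), -104) = Add(Mul(-96, Rational(-151, 1144)), -104) = Add(Rational(1812, 143), -104) = Rational(-13060, 143)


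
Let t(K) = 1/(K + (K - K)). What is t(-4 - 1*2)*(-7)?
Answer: 7/6 ≈ 1.1667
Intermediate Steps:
t(K) = 1/K (t(K) = 1/(K + 0) = 1/K)
t(-4 - 1*2)*(-7) = -7/(-4 - 1*2) = -7/(-4 - 2) = -7/(-6) = -⅙*(-7) = 7/6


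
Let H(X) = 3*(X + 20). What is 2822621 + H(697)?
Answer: 2824772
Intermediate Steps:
H(X) = 60 + 3*X (H(X) = 3*(20 + X) = 60 + 3*X)
2822621 + H(697) = 2822621 + (60 + 3*697) = 2822621 + (60 + 2091) = 2822621 + 2151 = 2824772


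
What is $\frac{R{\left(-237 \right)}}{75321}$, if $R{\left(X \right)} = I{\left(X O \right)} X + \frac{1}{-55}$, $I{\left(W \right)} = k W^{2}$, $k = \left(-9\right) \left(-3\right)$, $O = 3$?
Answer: $- \frac{177915588346}{4142655} \approx -42947.0$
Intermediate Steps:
$k = 27$
$I{\left(W \right)} = 27 W^{2}$
$R{\left(X \right)} = - \frac{1}{55} + 243 X^{3}$ ($R{\left(X \right)} = 27 \left(X 3\right)^{2} X + \frac{1}{-55} = 27 \left(3 X\right)^{2} X - \frac{1}{55} = 27 \cdot 9 X^{2} X - \frac{1}{55} = 243 X^{2} X - \frac{1}{55} = 243 X^{3} - \frac{1}{55} = - \frac{1}{55} + 243 X^{3}$)
$\frac{R{\left(-237 \right)}}{75321} = \frac{- \frac{1}{55} + 243 \left(-237\right)^{3}}{75321} = \left(- \frac{1}{55} + 243 \left(-13312053\right)\right) \frac{1}{75321} = \left(- \frac{1}{55} - 3234828879\right) \frac{1}{75321} = \left(- \frac{177915588346}{55}\right) \frac{1}{75321} = - \frac{177915588346}{4142655}$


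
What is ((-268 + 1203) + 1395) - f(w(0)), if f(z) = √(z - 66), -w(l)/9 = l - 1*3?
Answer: 2330 - I*√39 ≈ 2330.0 - 6.245*I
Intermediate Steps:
w(l) = 27 - 9*l (w(l) = -9*(l - 1*3) = -9*(l - 3) = -9*(-3 + l) = 27 - 9*l)
f(z) = √(-66 + z)
((-268 + 1203) + 1395) - f(w(0)) = ((-268 + 1203) + 1395) - √(-66 + (27 - 9*0)) = (935 + 1395) - √(-66 + (27 + 0)) = 2330 - √(-66 + 27) = 2330 - √(-39) = 2330 - I*√39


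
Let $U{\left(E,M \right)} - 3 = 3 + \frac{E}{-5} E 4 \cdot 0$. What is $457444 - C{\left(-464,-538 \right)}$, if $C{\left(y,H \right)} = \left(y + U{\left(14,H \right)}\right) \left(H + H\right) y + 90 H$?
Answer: $229168776$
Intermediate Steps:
$U{\left(E,M \right)} = 6$ ($U{\left(E,M \right)} = 3 + \left(3 + \frac{E}{-5} E 4 \cdot 0\right) = 3 + \left(3 + E \left(- \frac{1}{5}\right) 4 E 0\right) = 3 + \left(3 + - \frac{E}{5} \cdot 0\right) = 3 + \left(3 + 0\right) = 3 + 3 = 6$)
$C{\left(y,H \right)} = 90 H + 2 H y \left(6 + y\right)$ ($C{\left(y,H \right)} = \left(y + 6\right) \left(H + H\right) y + 90 H = \left(6 + y\right) 2 H y + 90 H = 2 H \left(6 + y\right) y + 90 H = 2 H y \left(6 + y\right) + 90 H = 90 H + 2 H y \left(6 + y\right)$)
$457444 - C{\left(-464,-538 \right)} = 457444 - 2 \left(-538\right) \left(45 + \left(-464\right)^{2} + 6 \left(-464\right)\right) = 457444 - 2 \left(-538\right) \left(45 + 215296 - 2784\right) = 457444 - 2 \left(-538\right) 212557 = 457444 - -228711332 = 457444 + 228711332 = 229168776$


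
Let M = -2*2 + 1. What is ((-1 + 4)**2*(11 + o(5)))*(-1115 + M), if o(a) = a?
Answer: -160992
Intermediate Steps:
M = -3 (M = -4 + 1 = -3)
((-1 + 4)**2*(11 + o(5)))*(-1115 + M) = ((-1 + 4)**2*(11 + 5))*(-1115 - 3) = (3**2*16)*(-1118) = (9*16)*(-1118) = 144*(-1118) = -160992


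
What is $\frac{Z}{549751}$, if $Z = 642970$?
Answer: $\frac{642970}{549751} \approx 1.1696$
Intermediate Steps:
$\frac{Z}{549751} = \frac{642970}{549751}$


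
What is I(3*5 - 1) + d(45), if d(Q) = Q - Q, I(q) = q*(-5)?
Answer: -70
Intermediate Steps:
I(q) = -5*q
d(Q) = 0
I(3*5 - 1) + d(45) = -5*(3*5 - 1) + 0 = -5*(15 - 1) + 0 = -5*14 + 0 = -70 + 0 = -70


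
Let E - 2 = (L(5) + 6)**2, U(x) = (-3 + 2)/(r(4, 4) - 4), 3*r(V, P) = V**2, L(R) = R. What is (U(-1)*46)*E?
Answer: -8487/2 ≈ -4243.5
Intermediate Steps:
r(V, P) = V**2/3
U(x) = -3/4 (U(x) = (-3 + 2)/((1/3)*4**2 - 4) = -1/((1/3)*16 - 4) = -1/(16/3 - 4) = -1/4/3 = -1*3/4 = -3/4)
E = 123 (E = 2 + (5 + 6)**2 = 2 + 11**2 = 2 + 121 = 123)
(U(-1)*46)*E = -3/4*46*123 = -69/2*123 = -8487/2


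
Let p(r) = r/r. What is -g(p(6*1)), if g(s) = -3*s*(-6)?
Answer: -18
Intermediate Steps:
p(r) = 1
g(s) = 18*s
-g(p(6*1)) = -18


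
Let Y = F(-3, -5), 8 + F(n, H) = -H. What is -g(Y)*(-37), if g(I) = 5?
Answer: 185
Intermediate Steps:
F(n, H) = -8 - H
Y = -3 (Y = -8 - 1*(-5) = -8 + 5 = -3)
-g(Y)*(-37) = -5*(-37) = -1*(-185) = 185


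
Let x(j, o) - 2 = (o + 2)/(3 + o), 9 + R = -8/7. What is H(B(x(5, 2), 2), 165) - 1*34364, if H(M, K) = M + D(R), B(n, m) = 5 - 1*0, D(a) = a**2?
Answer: -1678550/49 ≈ -34256.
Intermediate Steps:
R = -71/7 (R = -9 - 8/7 = -71/7 ≈ -10.143)
x(j, o) = 2 + (2 + o)/(3 + o) (x(j, o) = 2 + (o + 2)/(3 + o) = 2 + (2 + o)/(3 + o))
B(n, m) = 5 (B(n, m) = 5 + 0 = 5)
H(M, K) = 5041/49 + M (H(M, K) = M + (-71/7)**2 = M + 5041/49 = 5041/49 + M)
H(B(x(5, 2), 2), 165) - 1*34364 = (5041/49 + 5) - 1*34364 = 5286/49 - 34364 = -1678550/49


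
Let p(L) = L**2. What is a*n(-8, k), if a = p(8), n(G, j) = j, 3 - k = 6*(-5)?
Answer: 2112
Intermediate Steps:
k = 33 (k = 3 - 6*(-5) = 3 - 1*(-30) = 3 + 30 = 33)
a = 64 (a = 8**2 = 64)
a*n(-8, k) = 64*33 = 2112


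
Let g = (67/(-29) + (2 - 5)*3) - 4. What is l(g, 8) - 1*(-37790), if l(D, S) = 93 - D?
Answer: 1099051/29 ≈ 37898.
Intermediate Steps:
g = -444/29 (g = (67*(-1/29) - 3*3) - 4 = (-67/29 - 9) - 4 = -328/29 - 4 = -444/29 ≈ -15.310)
l(g, 8) - 1*(-37790) = (93 - 1*(-444/29)) - 1*(-37790) = (93 + 444/29) + 37790 = 3141/29 + 37790 = 1099051/29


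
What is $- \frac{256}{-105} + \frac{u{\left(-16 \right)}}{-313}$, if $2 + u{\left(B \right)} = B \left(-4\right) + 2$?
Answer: $\frac{73408}{32865} \approx 2.2336$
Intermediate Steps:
$u{\left(B \right)} = - 4 B$ ($u{\left(B \right)} = -2 + \left(B \left(-4\right) + 2\right) = -2 - \left(-2 + 4 B\right) = - 4 B$)
$- \frac{256}{-105} + \frac{u{\left(-16 \right)}}{-313} = - \frac{256}{-105} + \frac{\left(-4\right) \left(-16\right)}{-313} = \left(-256\right) \left(- \frac{1}{105}\right) + 64 \left(- \frac{1}{313}\right) = \frac{256}{105} - \frac{64}{313} = \frac{73408}{32865}$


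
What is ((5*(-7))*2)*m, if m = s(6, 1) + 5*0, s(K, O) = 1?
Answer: -70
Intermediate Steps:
m = 1 (m = 1 + 5*0 = 1 + 0 = 1)
((5*(-7))*2)*m = ((5*(-7))*2)*1 = -35*2*1 = -70*1 = -70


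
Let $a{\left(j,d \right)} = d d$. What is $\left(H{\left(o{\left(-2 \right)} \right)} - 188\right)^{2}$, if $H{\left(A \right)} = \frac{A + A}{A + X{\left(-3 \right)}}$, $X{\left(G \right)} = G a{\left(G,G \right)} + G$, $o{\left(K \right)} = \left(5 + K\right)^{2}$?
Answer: $\frac{1747684}{49} \approx 35667.0$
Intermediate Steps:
$a{\left(j,d \right)} = d^{2}$
$X{\left(G \right)} = G + G^{3}$ ($X{\left(G \right)} = G G^{2} + G = G^{3} + G = G + G^{3}$)
$H{\left(A \right)} = \frac{2 A}{-30 + A}$ ($H{\left(A \right)} = \frac{A + A}{A + \left(-3 + \left(-3\right)^{3}\right)} = \frac{2 A}{A - 30} = \frac{2 A}{-30 + A}$)
$\left(H{\left(o{\left(-2 \right)} \right)} - 188\right)^{2} = \left(\frac{2 \left(5 - 2\right)^{2}}{-30 + \left(5 - 2\right)^{2}} - 188\right)^{2} = \left(\frac{2 \cdot 3^{2}}{-30 + 3^{2}} - 188\right)^{2} = \left(2 \cdot 9 \frac{1}{-30 + 9} - 188\right)^{2} = \left(2 \cdot 9 \frac{1}{-21} - 188\right)^{2} = \left(2 \cdot 9 \left(- \frac{1}{21}\right) - 188\right)^{2} = \left(- \frac{6}{7} - 188\right)^{2} = \left(- \frac{1322}{7}\right)^{2} = \frac{1747684}{49}$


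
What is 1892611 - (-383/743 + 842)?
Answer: 1405584750/743 ≈ 1.8918e+6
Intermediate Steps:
1892611 - (-383/743 + 842) = 1892611 - 1*625223/743 = 1892611 - 625223/743 = 1405584750/743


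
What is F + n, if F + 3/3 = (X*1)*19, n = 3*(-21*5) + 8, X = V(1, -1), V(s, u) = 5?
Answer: -213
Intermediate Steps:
X = 5
n = -307 (n = 3*(-105) + 8 = -315 + 8 = -307)
F = 94 (F = -1 + (5*1)*19 = -1 + 5*19 = -1 + 95 = 94)
F + n = 94 - 307 = -213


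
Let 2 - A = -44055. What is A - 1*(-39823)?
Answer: 83880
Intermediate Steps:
A = 44057 (A = 2 - 1*(-44055) = 2 + 44055 = 44057)
A - 1*(-39823) = 44057 - 1*(-39823) = 44057 + 39823 = 83880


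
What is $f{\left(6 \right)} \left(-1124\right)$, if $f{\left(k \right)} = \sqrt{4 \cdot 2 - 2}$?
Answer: $- 1124 \sqrt{6} \approx -2753.2$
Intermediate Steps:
$f{\left(k \right)} = \sqrt{6}$ ($f{\left(k \right)} = \sqrt{8 - 2} = \sqrt{6}$)
$f{\left(6 \right)} \left(-1124\right) = \sqrt{6} \left(-1124\right) = - 1124 \sqrt{6}$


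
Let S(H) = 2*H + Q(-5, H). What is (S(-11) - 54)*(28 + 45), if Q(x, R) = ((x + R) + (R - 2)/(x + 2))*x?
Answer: -3869/3 ≈ -1289.7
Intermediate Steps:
Q(x, R) = x*(R + x + (-2 + R)/(2 + x)) (Q(x, R) = ((R + x) + (-2 + R)/(2 + x))*x = (R + x + (-2 + R)/(2 + x))*x = x*(R + x + (-2 + R)/(2 + x)))
S(H) = 65/3 - 4*H/3 (S(H) = 2*H - 5*(-2 + (-5)² + 2*(-5) + 3*H + H*(-5))/(2 - 5) = 2*H - 5*(-2 + 25 - 10 + 3*H - 5*H)/(-3) = 2*H - 5*(-⅓)*(13 - 2*H) = 2*H + (65/3 - 10*H/3) = 65/3 - 4*H/3)
(S(-11) - 54)*(28 + 45) = ((65/3 - 4/3*(-11)) - 54)*(28 + 45) = ((65/3 + 44/3) - 54)*73 = (109/3 - 54)*73 = -53/3*73 = -3869/3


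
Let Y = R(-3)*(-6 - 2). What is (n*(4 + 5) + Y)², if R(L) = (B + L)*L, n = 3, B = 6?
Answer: 9801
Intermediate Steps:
R(L) = L*(6 + L) (R(L) = (6 + L)*L = L*(6 + L))
Y = 72 (Y = (-3*(6 - 3))*(-6 - 2) = -3*3*(-8) = -9*(-8) = 72)
(n*(4 + 5) + Y)² = (3*(4 + 5) + 72)² = (3*9 + 72)² = (27 + 72)² = 99² = 9801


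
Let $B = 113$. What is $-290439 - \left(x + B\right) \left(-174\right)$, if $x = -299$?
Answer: $-322803$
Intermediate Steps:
$-290439 - \left(x + B\right) \left(-174\right) = -290439 - \left(-299 + 113\right) \left(-174\right) = -290439 - \left(-186\right) \left(-174\right) = -290439 - 32364 = -322803$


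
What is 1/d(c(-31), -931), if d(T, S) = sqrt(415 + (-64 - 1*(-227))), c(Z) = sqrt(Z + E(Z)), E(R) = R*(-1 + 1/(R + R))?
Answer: sqrt(2)/34 ≈ 0.041595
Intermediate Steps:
E(R) = R*(-1 + 1/(2*R))
c(Z) = sqrt(2)/2 (c(Z) = sqrt(Z + (1/2 - Z)) = sqrt(1/2) = sqrt(2)/2)
d(T, S) = 17*sqrt(2) (d(T, S) = sqrt(415 + (-64 + 227)) = sqrt(415 + 163) = sqrt(578) = 17*sqrt(2))
1/d(c(-31), -931) = 1/(17*sqrt(2)) = sqrt(2)/34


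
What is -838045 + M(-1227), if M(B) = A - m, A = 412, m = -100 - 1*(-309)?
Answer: -837842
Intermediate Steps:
m = 209 (m = -100 + 309 = 209)
M(B) = 203 (M(B) = 412 - 1*209 = 412 - 209 = 203)
-838045 + M(-1227) = -838045 + 203 = -837842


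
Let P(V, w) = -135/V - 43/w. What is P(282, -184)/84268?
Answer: -2119/728749664 ≈ -2.9077e-6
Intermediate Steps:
P(282, -184)/84268 = (-135/282 - 43/(-184))/84268 = (-135*1/282 - 43*(-1/184))*(1/84268) = (-45/94 + 43/184)*(1/84268) = -2119/8648*1/84268 = -2119/728749664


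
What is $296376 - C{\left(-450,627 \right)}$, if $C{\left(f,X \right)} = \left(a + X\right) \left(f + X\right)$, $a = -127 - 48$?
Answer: $216372$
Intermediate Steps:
$a = -175$
$C{\left(f,X \right)} = \left(-175 + X\right) \left(X + f\right)$ ($C{\left(f,X \right)} = \left(-175 + X\right) \left(f + X\right) = \left(-175 + X\right) \left(X + f\right)$)
$296376 - C{\left(-450,627 \right)} = 296376 - \left(627^{2} - 109725 - -78750 + 627 \left(-450\right)\right) = 296376 - \left(393129 - 109725 + 78750 - 282150\right) = 296376 - 80004 = 216372$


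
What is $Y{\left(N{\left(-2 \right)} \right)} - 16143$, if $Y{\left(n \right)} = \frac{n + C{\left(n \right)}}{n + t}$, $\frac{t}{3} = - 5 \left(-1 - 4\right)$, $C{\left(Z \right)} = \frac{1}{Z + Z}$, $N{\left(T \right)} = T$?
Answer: $- \frac{4713765}{292} \approx -16143.0$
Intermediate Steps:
$C{\left(Z \right)} = \frac{1}{2 Z}$
$t = 75$ ($t = 3 \left(- 5 \left(-1 - 4\right)\right) = 3 \left(\left(-5\right) \left(-5\right)\right) = 3 \cdot 25 = 75$)
$Y{\left(n \right)} = \frac{n + \frac{1}{2 n}}{75 + n}$ ($Y{\left(n \right)} = \frac{n + \frac{1}{2 n}}{n + 75} = \frac{n + \frac{1}{2 n}}{75 + n}$)
$Y{\left(N{\left(-2 \right)} \right)} - 16143 = \frac{\frac{1}{2} + \left(-2\right)^{2}}{\left(-2\right) \left(75 - 2\right)} - 16143 = - \frac{\frac{1}{2} + 4}{2 \cdot 73} - 16143 = \left(- \frac{1}{2}\right) \frac{1}{73} \cdot \frac{9}{2} - 16143 = - \frac{9}{292} - 16143 = - \frac{4713765}{292}$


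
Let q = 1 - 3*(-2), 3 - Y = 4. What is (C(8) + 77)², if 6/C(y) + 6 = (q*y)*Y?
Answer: 5683456/961 ≈ 5914.1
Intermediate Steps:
Y = -1 (Y = 3 - 1*4 = 3 - 4 = -1)
q = 7 (q = 1 + 6 = 7)
C(y) = 6/(-6 - 7*y) (C(y) = 6/(-6 + (7*y)*(-1)) = 6/(-6 - 7*y))
(C(8) + 77)² = (-6/(6 + 7*8) + 77)² = (-6/(6 + 56) + 77)² = (-6/62 + 77)² = (-6*1/62 + 77)² = (-3/31 + 77)² = (2384/31)² = 5683456/961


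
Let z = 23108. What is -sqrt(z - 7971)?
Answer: -sqrt(15137) ≈ -123.03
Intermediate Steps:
-sqrt(z - 7971) = -sqrt(23108 - 7971) = -sqrt(15137)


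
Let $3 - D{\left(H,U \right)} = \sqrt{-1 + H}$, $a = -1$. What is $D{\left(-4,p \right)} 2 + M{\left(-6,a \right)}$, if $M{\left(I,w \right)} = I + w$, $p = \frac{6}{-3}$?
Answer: $-1 - 2 i \sqrt{5} \approx -1.0 - 4.4721 i$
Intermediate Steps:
$p = -2$ ($p = 6 \left(- \frac{1}{3}\right) = -2$)
$D{\left(H,U \right)} = 3 - \sqrt{-1 + H}$
$D{\left(-4,p \right)} 2 + M{\left(-6,a \right)} = \left(3 - \sqrt{-1 - 4}\right) 2 - 7 = \left(3 - \sqrt{-5}\right) 2 - 7 = \left(3 - i \sqrt{5}\right) 2 - 7 = \left(6 - 2 i \sqrt{5}\right) - 7 = -1 - 2 i \sqrt{5}$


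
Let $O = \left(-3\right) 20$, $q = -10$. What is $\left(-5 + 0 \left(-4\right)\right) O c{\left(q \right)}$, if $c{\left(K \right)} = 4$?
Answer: $1200$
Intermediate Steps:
$O = -60$
$\left(-5 + 0 \left(-4\right)\right) O c{\left(q \right)} = \left(-5 + 0 \left(-4\right)\right) \left(-60\right) 4 = \left(-5 + 0\right) \left(-60\right) 4 = \left(-5\right) \left(-60\right) 4 = 300 \cdot 4 = 1200$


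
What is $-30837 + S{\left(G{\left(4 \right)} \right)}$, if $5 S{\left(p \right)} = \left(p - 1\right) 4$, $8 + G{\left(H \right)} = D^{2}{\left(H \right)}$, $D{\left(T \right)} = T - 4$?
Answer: $- \frac{154221}{5} \approx -30844.0$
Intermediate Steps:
$D{\left(T \right)} = -4 + T$
$G{\left(H \right)} = -8 + \left(-4 + H\right)^{2}$
$S{\left(p \right)} = - \frac{4}{5} + \frac{4 p}{5}$ ($S{\left(p \right)} = \frac{\left(p - 1\right) 4}{5} = \frac{\left(-1 + p\right) 4}{5} = \frac{-4 + 4 p}{5} = - \frac{4}{5} + \frac{4 p}{5}$)
$-30837 + S{\left(G{\left(4 \right)} \right)} = -30837 + \left(- \frac{4}{5} + \frac{4 \left(-8 + \left(-4 + 4\right)^{2}\right)}{5}\right) = -30837 + \left(- \frac{4}{5} + \frac{4 \left(-8 + 0^{2}\right)}{5}\right) = -30837 + \left(- \frac{4}{5} + \frac{4 \left(-8 + 0\right)}{5}\right) = -30837 + \left(- \frac{4}{5} + \frac{4}{5} \left(-8\right)\right) = -30837 - \frac{36}{5} = - \frac{154221}{5}$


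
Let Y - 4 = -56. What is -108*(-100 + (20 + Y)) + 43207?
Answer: 57463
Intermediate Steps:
Y = -52 (Y = 4 - 56 = -52)
-108*(-100 + (20 + Y)) + 43207 = -108*(-100 + (20 - 52)) + 43207 = -108*(-100 - 32) + 43207 = -108*(-132) + 43207 = 14256 + 43207 = 57463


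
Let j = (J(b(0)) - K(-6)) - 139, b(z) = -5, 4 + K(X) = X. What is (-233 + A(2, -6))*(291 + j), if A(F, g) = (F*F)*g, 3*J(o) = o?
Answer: -123617/3 ≈ -41206.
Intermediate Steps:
K(X) = -4 + X
J(o) = o/3
A(F, g) = g*F**2 (A(F, g) = F**2*g = g*F**2)
j = -392/3 (j = ((1/3)*(-5) - (-4 - 6)) - 139 = (-5/3 - 1*(-10)) - 139 = (-5/3 + 10) - 139 = 25/3 - 139 = -392/3 ≈ -130.67)
(-233 + A(2, -6))*(291 + j) = (-233 - 6*2**2)*(291 - 392/3) = (-233 - 6*4)*(481/3) = (-233 - 24)*(481/3) = -257*481/3 = -123617/3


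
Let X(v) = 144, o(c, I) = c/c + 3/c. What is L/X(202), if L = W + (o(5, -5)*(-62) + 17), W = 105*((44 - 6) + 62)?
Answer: 17363/240 ≈ 72.346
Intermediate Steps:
o(c, I) = 1 + 3/c
W = 10500 (W = 105*(38 + 62) = 105*100 = 10500)
L = 52089/5 (L = 10500 + (((3 + 5)/5)*(-62) + 17) = 10500 + (((⅕)*8)*(-62) + 17) = 10500 + ((8/5)*(-62) + 17) = 10500 + (-496/5 + 17) = 10500 - 411/5 = 52089/5 ≈ 10418.)
L/X(202) = (52089/5)/144 = (52089/5)*(1/144) = 17363/240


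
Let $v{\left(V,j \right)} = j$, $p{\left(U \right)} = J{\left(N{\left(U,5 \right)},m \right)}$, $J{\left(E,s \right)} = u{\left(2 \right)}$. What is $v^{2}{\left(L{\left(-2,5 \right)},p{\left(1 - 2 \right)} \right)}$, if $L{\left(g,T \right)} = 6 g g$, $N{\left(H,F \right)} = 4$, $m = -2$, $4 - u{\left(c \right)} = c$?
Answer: $4$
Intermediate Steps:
$u{\left(c \right)} = 4 - c$
$J{\left(E,s \right)} = 2$ ($J{\left(E,s \right)} = 4 - 2 = 2$)
$L{\left(g,T \right)} = 6 g^{2}$
$p{\left(U \right)} = 2$
$v^{2}{\left(L{\left(-2,5 \right)},p{\left(1 - 2 \right)} \right)} = 2^{2} = 4$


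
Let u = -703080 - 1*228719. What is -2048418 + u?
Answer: -2980217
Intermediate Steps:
u = -931799 (u = -703080 - 228719 = -931799)
-2048418 + u = -2048418 - 931799 = -2980217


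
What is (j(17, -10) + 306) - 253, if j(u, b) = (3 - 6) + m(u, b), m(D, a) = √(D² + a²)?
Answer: 50 + √389 ≈ 69.723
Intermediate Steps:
j(u, b) = -3 + √(b² + u²) (j(u, b) = (3 - 6) + √(u² + b²) = -3 + √(b² + u²))
(j(17, -10) + 306) - 253 = ((-3 + √((-10)² + 17²)) + 306) - 253 = ((-3 + √(100 + 289)) + 306) - 253 = ((-3 + √389) + 306) - 253 = (303 + √389) - 253 = 50 + √389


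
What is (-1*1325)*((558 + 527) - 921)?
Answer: -217300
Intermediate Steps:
(-1*1325)*((558 + 527) - 921) = -1325*(1085 - 921) = -1325*164 = -217300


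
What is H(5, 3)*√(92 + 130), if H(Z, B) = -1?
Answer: -√222 ≈ -14.900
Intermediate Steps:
H(5, 3)*√(92 + 130) = -√(92 + 130) = -√222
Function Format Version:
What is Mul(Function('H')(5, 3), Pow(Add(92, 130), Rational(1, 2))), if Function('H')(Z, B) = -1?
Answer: Mul(-1, Pow(222, Rational(1, 2))) ≈ -14.900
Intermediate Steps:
Mul(Function('H')(5, 3), Pow(Add(92, 130), Rational(1, 2))) = Mul(-1, Pow(Add(92, 130), Rational(1, 2))) = Mul(-1, Pow(222, Rational(1, 2)))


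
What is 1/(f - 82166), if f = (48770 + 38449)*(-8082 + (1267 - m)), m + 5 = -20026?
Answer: 1/1152604138 ≈ 8.6760e-10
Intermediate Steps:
m = -20031 (m = -5 - 20026 = -20031)
f = 1152686304 (f = (48770 + 38449)*(-8082 + (1267 - 1*(-20031))) = 87219*(-8082 + (1267 + 20031)) = 87219*(-8082 + 21298) = 87219*13216 = 1152686304)
1/(f - 82166) = 1/(1152686304 - 82166) = 1/1152604138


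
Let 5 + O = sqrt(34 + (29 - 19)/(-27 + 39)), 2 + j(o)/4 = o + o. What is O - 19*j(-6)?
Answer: 1059 + sqrt(1254)/6 ≈ 1064.9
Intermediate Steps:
j(o) = -8 + 8*o (j(o) = -8 + 4*(o + o) = -8 + 4*(2*o) = -8 + 8*o)
O = -5 + sqrt(1254)/6 (O = -5 + sqrt(34 + (29 - 19)/(-27 + 39)) = -5 + sqrt(34 + 10/12) = -5 + sqrt(34 + 10*(1/12)) = -5 + sqrt(34 + 5/6) = -5 + sqrt(209/6) = -5 + sqrt(1254)/6 ≈ 0.90198)
O - 19*j(-6) = (-5 + sqrt(1254)/6) - 19*(-8 + 8*(-6)) = (-5 + sqrt(1254)/6) - 19*(-8 - 48) = (-5 + sqrt(1254)/6) - 19*(-56) = (-5 + sqrt(1254)/6) + 1064 = 1059 + sqrt(1254)/6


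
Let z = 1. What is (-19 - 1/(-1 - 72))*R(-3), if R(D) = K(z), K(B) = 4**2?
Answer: -22176/73 ≈ -303.78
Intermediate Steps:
K(B) = 16
R(D) = 16
(-19 - 1/(-1 - 72))*R(-3) = (-19 - 1/(-1 - 72))*16 = (-19 - 1/(-73))*16 = (-19 - 1*(-1/73))*16 = (-19 + 1/73)*16 = -1386/73*16 = -22176/73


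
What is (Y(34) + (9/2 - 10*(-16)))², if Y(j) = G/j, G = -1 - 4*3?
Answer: 7784100/289 ≈ 26935.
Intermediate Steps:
G = -13 (G = -1 - 12 = -13)
Y(j) = -13/j
(Y(34) + (9/2 - 10*(-16)))² = (-13/34 + (9/2 - 10*(-16)))² = (-13*1/34 + (9*(½) + 160))² = (-13/34 + (9/2 + 160))² = (-13/34 + 329/2)² = (2790/17)² = 7784100/289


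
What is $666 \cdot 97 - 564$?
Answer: $64038$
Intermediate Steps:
$666 \cdot 97 - 564 = 64602 - 564 = 64038$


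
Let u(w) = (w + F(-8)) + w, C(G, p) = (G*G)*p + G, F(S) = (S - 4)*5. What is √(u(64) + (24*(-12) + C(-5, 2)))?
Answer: 5*I*√7 ≈ 13.229*I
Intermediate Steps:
F(S) = -20 + 5*S (F(S) = (-4 + S)*5 = -20 + 5*S)
C(G, p) = G + p*G² (C(G, p) = G²*p + G = p*G² + G = G + p*G²)
u(w) = -60 + 2*w (u(w) = (w + (-20 + 5*(-8))) + w = (w + (-20 - 40)) + w = (w - 60) + w = (-60 + w) + w = -60 + 2*w)
√(u(64) + (24*(-12) + C(-5, 2))) = √((-60 + 2*64) + (24*(-12) - 5*(1 - 5*2))) = √((-60 + 128) + (-288 - 5*(1 - 10))) = √(68 + (-288 - 5*(-9))) = √(68 + (-288 + 45)) = √(68 - 243) = √(-175) = 5*I*√7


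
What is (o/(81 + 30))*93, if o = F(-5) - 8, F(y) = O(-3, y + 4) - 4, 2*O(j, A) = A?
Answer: -775/74 ≈ -10.473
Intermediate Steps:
O(j, A) = A/2
F(y) = -2 + y/2 (F(y) = (y + 4)/2 - 4 = (4 + y)/2 - 4 = (2 + y/2) - 4 = -2 + y/2)
o = -25/2 (o = (-2 + (½)*(-5)) - 8 = (-2 - 5/2) - 8 = -9/2 - 8 = -25/2 ≈ -12.500)
(o/(81 + 30))*93 = (-25/2/(81 + 30))*93 = (-25/2/111)*93 = ((1/111)*(-25/2))*93 = -25/222*93 = -775/74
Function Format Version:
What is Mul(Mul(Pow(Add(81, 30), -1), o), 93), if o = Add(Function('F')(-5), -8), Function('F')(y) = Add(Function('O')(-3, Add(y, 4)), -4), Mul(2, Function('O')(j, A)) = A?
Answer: Rational(-775, 74) ≈ -10.473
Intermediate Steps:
Function('O')(j, A) = Mul(Rational(1, 2), A)
Function('F')(y) = Add(-2, Mul(Rational(1, 2), y)) (Function('F')(y) = Add(Mul(Rational(1, 2), Add(y, 4)), -4) = Add(Mul(Rational(1, 2), Add(4, y)), -4) = Add(Add(2, Mul(Rational(1, 2), y)), -4) = Add(-2, Mul(Rational(1, 2), y)))
o = Rational(-25, 2) (o = Add(Add(-2, Mul(Rational(1, 2), -5)), -8) = Add(Add(-2, Rational(-5, 2)), -8) = Add(Rational(-9, 2), -8) = Rational(-25, 2) ≈ -12.500)
Mul(Mul(Pow(Add(81, 30), -1), o), 93) = Mul(Mul(Pow(Add(81, 30), -1), Rational(-25, 2)), 93) = Mul(Mul(Pow(111, -1), Rational(-25, 2)), 93) = Mul(Mul(Rational(1, 111), Rational(-25, 2)), 93) = Mul(Rational(-25, 222), 93) = Rational(-775, 74)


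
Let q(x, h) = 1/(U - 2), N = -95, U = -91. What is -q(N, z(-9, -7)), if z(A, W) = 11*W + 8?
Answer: 1/93 ≈ 0.010753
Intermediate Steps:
z(A, W) = 8 + 11*W
q(x, h) = -1/93 (q(x, h) = 1/(-91 - 2) = 1/(-93) = -1/93)
-q(N, z(-9, -7)) = -1*(-1/93) = 1/93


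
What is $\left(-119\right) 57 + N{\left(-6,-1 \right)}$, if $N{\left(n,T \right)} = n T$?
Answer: $-6777$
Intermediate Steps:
$N{\left(n,T \right)} = T n$
$\left(-119\right) 57 + N{\left(-6,-1 \right)} = \left(-119\right) 57 - -6 = -6783 + 6 = -6777$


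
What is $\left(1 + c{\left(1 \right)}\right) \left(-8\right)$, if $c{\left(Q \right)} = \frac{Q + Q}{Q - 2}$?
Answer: $8$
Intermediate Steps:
$c{\left(Q \right)} = \frac{2 Q}{-2 + Q}$
$\left(1 + c{\left(1 \right)}\right) \left(-8\right) = \left(1 + 2 \cdot 1 \frac{1}{-2 + 1}\right) \left(-8\right) = \left(1 + 2 \cdot 1 \frac{1}{-1}\right) \left(-8\right) = \left(1 + 2 \cdot 1 \left(-1\right)\right) \left(-8\right) = \left(1 - 2\right) \left(-8\right) = \left(-1\right) \left(-8\right) = 8$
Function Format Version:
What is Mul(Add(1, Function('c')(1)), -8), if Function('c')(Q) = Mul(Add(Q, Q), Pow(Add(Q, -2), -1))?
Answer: 8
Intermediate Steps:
Function('c')(Q) = Mul(2, Q, Pow(Add(-2, Q), -1)) (Function('c')(Q) = Mul(Mul(2, Q), Pow(Add(-2, Q), -1)) = Mul(2, Q, Pow(Add(-2, Q), -1)))
Mul(Add(1, Function('c')(1)), -8) = Mul(Add(1, Mul(2, 1, Pow(Add(-2, 1), -1))), -8) = Mul(Add(1, Mul(2, 1, Pow(-1, -1))), -8) = Mul(Add(1, Mul(2, 1, -1)), -8) = Mul(Add(1, -2), -8) = Mul(-1, -8) = 8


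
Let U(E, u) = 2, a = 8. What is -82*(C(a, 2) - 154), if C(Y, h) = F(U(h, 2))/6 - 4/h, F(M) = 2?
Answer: 38294/3 ≈ 12765.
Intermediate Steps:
C(Y, h) = ⅓ - 4/h (C(Y, h) = 2/6 - 4/h = 2*(⅙) - 4/h = ⅓ - 4/h)
-82*(C(a, 2) - 154) = -82*((⅓)*(-12 + 2)/2 - 154) = -82*((⅓)*(½)*(-10) - 154) = -82*(-5/3 - 154) = -82*(-467/3) = 38294/3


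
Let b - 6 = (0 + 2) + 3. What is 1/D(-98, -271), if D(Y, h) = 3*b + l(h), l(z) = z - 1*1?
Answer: -1/239 ≈ -0.0041841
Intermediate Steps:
b = 11 (b = 6 + ((0 + 2) + 3) = 6 + (2 + 3) = 6 + 5 = 11)
l(z) = -1 + z (l(z) = z - 1 = -1 + z)
D(Y, h) = 32 + h (D(Y, h) = 3*11 + (-1 + h) = 33 + (-1 + h) = 32 + h)
1/D(-98, -271) = 1/(32 - 271) = 1/(-239) = -1/239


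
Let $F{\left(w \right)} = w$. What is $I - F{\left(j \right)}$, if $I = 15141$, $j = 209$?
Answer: $14932$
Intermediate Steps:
$I - F{\left(j \right)} = 15141 - 209 = 14932$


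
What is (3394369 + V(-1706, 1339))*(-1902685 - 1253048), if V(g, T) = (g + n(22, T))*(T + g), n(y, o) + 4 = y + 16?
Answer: -12648155773869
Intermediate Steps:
n(y, o) = 12 + y (n(y, o) = -4 + (y + 16) = -4 + (16 + y) = 12 + y)
V(g, T) = (34 + g)*(T + g) (V(g, T) = (g + (12 + 22))*(T + g) = (g + 34)*(T + g) = (34 + g)*(T + g))
(3394369 + V(-1706, 1339))*(-1902685 - 1253048) = (3394369 + ((-1706)² + 34*1339 + 34*(-1706) + 1339*(-1706)))*(-1902685 - 1253048) = (3394369 + (2910436 + 45526 - 58004 - 2284334))*(-3155733) = (3394369 + 613624)*(-3155733) = 4007993*(-3155733) = -12648155773869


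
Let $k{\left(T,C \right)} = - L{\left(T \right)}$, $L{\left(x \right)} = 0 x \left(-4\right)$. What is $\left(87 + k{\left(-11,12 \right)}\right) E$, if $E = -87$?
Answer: $-7569$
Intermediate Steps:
$L{\left(x \right)} = 0$ ($L{\left(x \right)} = 0 \left(-4\right) = 0$)
$k{\left(T,C \right)} = 0$ ($k{\left(T,C \right)} = \left(-1\right) 0 = 0$)
$\left(87 + k{\left(-11,12 \right)}\right) E = \left(87 + 0\right) \left(-87\right) = 87 \left(-87\right) = -7569$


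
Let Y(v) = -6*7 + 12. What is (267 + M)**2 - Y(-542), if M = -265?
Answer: 34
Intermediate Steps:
Y(v) = -30 (Y(v) = -42 + 12 = -30)
(267 + M)**2 - Y(-542) = (267 - 265)**2 - 1*(-30) = 2**2 + 30 = 4 + 30 = 34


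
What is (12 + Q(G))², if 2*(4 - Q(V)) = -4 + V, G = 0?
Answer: 324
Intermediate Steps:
Q(V) = 6 - V/2 (Q(V) = 4 - (-4 + V)/2 = 4 + (2 - V/2) = 6 - V/2)
(12 + Q(G))² = (12 + (6 - ½*0))² = (12 + (6 + 0))² = (12 + 6)² = 18² = 324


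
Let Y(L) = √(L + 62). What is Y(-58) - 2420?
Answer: -2418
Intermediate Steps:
Y(L) = √(62 + L)
Y(-58) - 2420 = √(62 - 58) - 2420 = √4 - 2420 = 2 - 2420 = -2418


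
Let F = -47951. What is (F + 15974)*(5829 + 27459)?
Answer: -1064450376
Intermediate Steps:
(F + 15974)*(5829 + 27459) = (-47951 + 15974)*(5829 + 27459) = -31977*33288 = -1064450376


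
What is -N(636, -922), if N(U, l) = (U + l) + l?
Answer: 1208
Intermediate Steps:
N(U, l) = U + 2*l
-N(636, -922) = -(636 + 2*(-922)) = -(636 - 1844) = -1*(-1208) = 1208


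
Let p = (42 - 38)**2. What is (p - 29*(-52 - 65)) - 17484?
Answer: -14075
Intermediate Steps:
p = 16 (p = 4**2 = 16)
(p - 29*(-52 - 65)) - 17484 = (16 - 29*(-52 - 65)) - 17484 = (16 - 29*(-117)) - 17484 = (16 + 3393) - 17484 = 3409 - 17484 = -14075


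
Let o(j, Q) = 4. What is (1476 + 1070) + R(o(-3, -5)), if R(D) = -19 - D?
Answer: 2523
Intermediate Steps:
(1476 + 1070) + R(o(-3, -5)) = (1476 + 1070) + (-19 - 1*4) = 2546 + (-19 - 4) = 2546 - 23 = 2523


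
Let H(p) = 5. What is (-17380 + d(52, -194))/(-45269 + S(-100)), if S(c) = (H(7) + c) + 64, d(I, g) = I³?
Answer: -10269/3775 ≈ -2.7203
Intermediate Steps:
S(c) = 69 + c (S(c) = (5 + c) + 64 = 69 + c)
(-17380 + d(52, -194))/(-45269 + S(-100)) = (-17380 + 52³)/(-45269 + (69 - 100)) = (-17380 + 140608)/(-45269 - 31) = 123228/(-45300) = 123228*(-1/45300) = -10269/3775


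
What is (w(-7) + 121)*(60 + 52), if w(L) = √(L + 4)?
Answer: 13552 + 112*I*√3 ≈ 13552.0 + 193.99*I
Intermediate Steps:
w(L) = √(4 + L)
(w(-7) + 121)*(60 + 52) = (√(4 - 7) + 121)*(60 + 52) = (√(-3) + 121)*112 = (I*√3 + 121)*112 = (121 + I*√3)*112 = 13552 + 112*I*√3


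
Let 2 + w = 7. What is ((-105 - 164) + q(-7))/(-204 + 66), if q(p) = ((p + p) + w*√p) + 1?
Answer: 47/23 - 5*I*√7/138 ≈ 2.0435 - 0.095861*I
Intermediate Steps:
w = 5 (w = -2 + 7 = 5)
q(p) = 1 + 2*p + 5*√p (q(p) = ((p + p) + 5*√p) + 1 = (2*p + 5*√p) + 1 = 1 + 2*p + 5*√p)
((-105 - 164) + q(-7))/(-204 + 66) = ((-105 - 164) + (1 + 2*(-7) + 5*√(-7)))/(-204 + 66) = (-269 + (1 - 14 + 5*(I*√7)))/(-138) = (-269 + (1 - 14 + 5*I*√7))*(-1/138) = (-269 + (-13 + 5*I*√7))*(-1/138) = (-282 + 5*I*√7)*(-1/138) = 47/23 - 5*I*√7/138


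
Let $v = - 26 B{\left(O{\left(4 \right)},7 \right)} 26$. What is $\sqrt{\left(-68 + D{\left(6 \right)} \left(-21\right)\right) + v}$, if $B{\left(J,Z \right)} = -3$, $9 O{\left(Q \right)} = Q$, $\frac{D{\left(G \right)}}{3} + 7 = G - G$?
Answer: $49$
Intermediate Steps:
$D{\left(G \right)} = -21$ ($D{\left(G \right)} = -21 + 3 \left(G - G\right) = -21 + 3 \cdot 0 = -21 + 0 = -21$)
$O{\left(Q \right)} = \frac{Q}{9}$
$v = 2028$ ($v = \left(-26\right) \left(-3\right) 26 = 78 \cdot 26 = 2028$)
$\sqrt{\left(-68 + D{\left(6 \right)} \left(-21\right)\right) + v} = \sqrt{\left(-68 - -441\right) + 2028} = \sqrt{\left(-68 + 441\right) + 2028} = \sqrt{373 + 2028} = \sqrt{2401} = 49$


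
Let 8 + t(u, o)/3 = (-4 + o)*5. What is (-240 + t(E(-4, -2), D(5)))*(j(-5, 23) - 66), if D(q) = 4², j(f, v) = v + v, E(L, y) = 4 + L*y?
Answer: 1680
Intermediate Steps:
j(f, v) = 2*v
D(q) = 16
t(u, o) = -84 + 15*o (t(u, o) = -24 + 3*((-4 + o)*5) = -24 + 3*(-20 + 5*o) = -24 + (-60 + 15*o) = -84 + 15*o)
(-240 + t(E(-4, -2), D(5)))*(j(-5, 23) - 66) = (-240 + (-84 + 15*16))*(2*23 - 66) = (-240 + (-84 + 240))*(46 - 66) = (-240 + 156)*(-20) = -84*(-20) = 1680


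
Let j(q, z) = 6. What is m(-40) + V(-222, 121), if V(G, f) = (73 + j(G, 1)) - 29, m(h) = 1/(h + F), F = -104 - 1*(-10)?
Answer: 6699/134 ≈ 49.993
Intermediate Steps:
F = -94 (F = -104 + 10 = -94)
m(h) = 1/(-94 + h) (m(h) = 1/(h - 94) = 1/(-94 + h))
V(G, f) = 50 (V(G, f) = (73 + 6) - 29 = 79 - 29 = 50)
m(-40) + V(-222, 121) = 1/(-94 - 40) + 50 = 1/(-134) + 50 = -1/134 + 50 = 6699/134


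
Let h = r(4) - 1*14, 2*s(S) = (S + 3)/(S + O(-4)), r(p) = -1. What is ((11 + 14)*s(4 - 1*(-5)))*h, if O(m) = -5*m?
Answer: -2250/29 ≈ -77.586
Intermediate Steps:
s(S) = (3 + S)/(2*(20 + S)) (s(S) = ((S + 3)/(S - 5*(-4)))/2 = ((3 + S)/(S + 20))/2 = ((3 + S)/(20 + S))/2 = (3 + S)/(2*(20 + S)))
h = -15 (h = -1 - 1*14 = -1 - 14 = -15)
((11 + 14)*s(4 - 1*(-5)))*h = ((11 + 14)*((3 + (4 - 1*(-5)))/(2*(20 + (4 - 1*(-5))))))*(-15) = (25*((3 + (4 + 5))/(2*(20 + (4 + 5)))))*(-15) = (25*((3 + 9)/(2*(20 + 9))))*(-15) = (25*((1/2)*12/29))*(-15) = (25*((1/2)*(1/29)*12))*(-15) = (25*(6/29))*(-15) = (150/29)*(-15) = -2250/29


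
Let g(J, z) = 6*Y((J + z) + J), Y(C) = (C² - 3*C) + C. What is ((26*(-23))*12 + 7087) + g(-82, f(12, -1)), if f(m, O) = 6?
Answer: 151591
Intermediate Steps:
Y(C) = C² - 2*C
g(J, z) = 6*(z + 2*J)*(-2 + z + 2*J) (g(J, z) = 6*(((J + z) + J)*(-2 + ((J + z) + J))) = 6*((z + 2*J)*(-2 + (z + 2*J))) = 6*((z + 2*J)*(-2 + z + 2*J)) = 6*(z + 2*J)*(-2 + z + 2*J))
((26*(-23))*12 + 7087) + g(-82, f(12, -1)) = ((26*(-23))*12 + 7087) + 6*(6 + 2*(-82))*(-2 + 6 + 2*(-82)) = (-598*12 + 7087) + 6*(6 - 164)*(-2 + 6 - 164) = (-7176 + 7087) + 6*(-158)*(-160) = -89 + 151680 = 151591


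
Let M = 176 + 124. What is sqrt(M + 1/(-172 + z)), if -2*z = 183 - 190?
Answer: sqrt(34070026)/337 ≈ 17.320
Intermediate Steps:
M = 300
z = 7/2 (z = -(183 - 190)/2 = -1/2*(-7) = 7/2 ≈ 3.5000)
sqrt(M + 1/(-172 + z)) = sqrt(300 + 1/(-172 + 7/2)) = sqrt(300 + 1/(-337/2)) = sqrt(300 - 2/337) = sqrt(101098/337) = sqrt(34070026)/337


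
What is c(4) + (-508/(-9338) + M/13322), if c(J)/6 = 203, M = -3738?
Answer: 37873020095/31100209 ≈ 1217.8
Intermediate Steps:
c(J) = 1218 (c(J) = 6*203 = 1218)
c(4) + (-508/(-9338) + M/13322) = 1218 + (-508/(-9338) - 3738/13322) = 1218 + (-508*(-1/9338) - 3738*1/13322) = 1218 + (254/4669 - 1869/6661) = 1218 - 7034467/31100209 = 37873020095/31100209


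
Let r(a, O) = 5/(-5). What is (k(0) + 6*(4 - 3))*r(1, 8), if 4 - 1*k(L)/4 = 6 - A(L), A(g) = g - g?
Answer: 2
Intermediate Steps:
A(g) = 0
r(a, O) = -1 (r(a, O) = 5*(-⅕) = -1)
k(L) = -8 (k(L) = 16 - 4*(6 - 1*0) = 16 - 4*(6 + 0) = 16 - 4*6 = 16 - 24 = -8)
(k(0) + 6*(4 - 3))*r(1, 8) = (-8 + 6*(4 - 3))*(-1) = (-8 + 6*1)*(-1) = (-8 + 6)*(-1) = -2*(-1) = 2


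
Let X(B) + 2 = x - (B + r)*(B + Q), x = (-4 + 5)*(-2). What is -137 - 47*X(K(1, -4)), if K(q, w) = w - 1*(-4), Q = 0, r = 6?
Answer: 51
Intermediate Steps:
K(q, w) = 4 + w (K(q, w) = w + 4 = 4 + w)
x = -2 (x = 1*(-2) = -2)
X(B) = -4 - B*(6 + B) (X(B) = -2 + (-2 - (B + 6)*(B + 0)) = -2 + (-2 - (6 + B)*B) = -2 + (-2 - B*(6 + B)) = -4 - B*(6 + B))
-137 - 47*X(K(1, -4)) = -137 - 47*(-4 - (4 - 4)**2 - 6*(4 - 4)) = -137 - 47*(-4 - 1*0**2 - 6*0) = -137 - 47*(-4 - 1*0 + 0) = -137 - 47*(-4 + 0 + 0) = -137 - 47*(-4) = -137 + 188 = 51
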